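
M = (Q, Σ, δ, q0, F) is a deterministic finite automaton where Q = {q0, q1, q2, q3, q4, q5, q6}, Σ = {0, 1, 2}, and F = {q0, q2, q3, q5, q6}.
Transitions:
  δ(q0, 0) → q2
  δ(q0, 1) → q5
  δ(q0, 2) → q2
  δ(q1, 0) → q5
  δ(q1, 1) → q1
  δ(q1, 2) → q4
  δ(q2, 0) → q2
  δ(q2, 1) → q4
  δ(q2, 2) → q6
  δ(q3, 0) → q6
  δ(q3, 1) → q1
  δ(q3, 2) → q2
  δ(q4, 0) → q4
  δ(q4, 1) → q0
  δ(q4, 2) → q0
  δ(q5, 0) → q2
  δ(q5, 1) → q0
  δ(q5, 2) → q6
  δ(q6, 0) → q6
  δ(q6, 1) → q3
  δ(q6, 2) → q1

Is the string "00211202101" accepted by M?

rejected

q0 --0--> q2
q2 --0--> q2
q2 --2--> q6
q6 --1--> q3
q3 --1--> q1
q1 --2--> q4
q4 --0--> q4
q4 --2--> q0
q0 --1--> q5
q5 --0--> q2
q2 --1--> q4
End in state q4, which is not an accepting state.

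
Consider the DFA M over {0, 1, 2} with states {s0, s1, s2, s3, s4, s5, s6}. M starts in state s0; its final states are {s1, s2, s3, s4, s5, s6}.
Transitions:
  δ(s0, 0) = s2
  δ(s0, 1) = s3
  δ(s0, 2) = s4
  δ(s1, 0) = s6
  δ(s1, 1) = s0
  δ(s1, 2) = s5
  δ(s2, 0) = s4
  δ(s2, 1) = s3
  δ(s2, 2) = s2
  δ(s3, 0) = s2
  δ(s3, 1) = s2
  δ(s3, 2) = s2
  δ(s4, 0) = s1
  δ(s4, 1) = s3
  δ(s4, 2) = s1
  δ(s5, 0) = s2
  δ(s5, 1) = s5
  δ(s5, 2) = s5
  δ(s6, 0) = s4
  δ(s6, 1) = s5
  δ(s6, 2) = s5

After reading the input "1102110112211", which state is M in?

s2

s0 --1--> s3
s3 --1--> s2
s2 --0--> s4
s4 --2--> s1
s1 --1--> s0
s0 --1--> s3
s3 --0--> s2
s2 --1--> s3
s3 --1--> s2
s2 --2--> s2
s2 --2--> s2
s2 --1--> s3
s3 --1--> s2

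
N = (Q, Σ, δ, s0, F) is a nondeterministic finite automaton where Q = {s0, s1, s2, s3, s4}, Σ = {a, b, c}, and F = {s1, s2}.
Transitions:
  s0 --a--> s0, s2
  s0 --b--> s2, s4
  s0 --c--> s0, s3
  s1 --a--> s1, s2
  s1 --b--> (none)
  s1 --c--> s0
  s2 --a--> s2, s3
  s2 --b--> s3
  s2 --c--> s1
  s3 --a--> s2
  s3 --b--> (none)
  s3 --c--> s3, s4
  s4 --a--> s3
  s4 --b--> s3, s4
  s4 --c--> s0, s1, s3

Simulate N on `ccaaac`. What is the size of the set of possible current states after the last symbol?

Start: {s0}
read c: {s0, s3}
read c: {s0, s3, s4}
read a: {s0, s2, s3}
read a: {s0, s2, s3}
read a: {s0, s2, s3}
read c: {s0, s1, s3, s4}
Final reachable set {s0, s1, s3, s4} has 4 states.

4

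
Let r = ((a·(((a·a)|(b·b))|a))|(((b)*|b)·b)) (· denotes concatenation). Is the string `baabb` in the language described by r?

Neither (a·(((a·a)|(b·b))|a)) nor (((b)*|b)·b) matches baabb.

no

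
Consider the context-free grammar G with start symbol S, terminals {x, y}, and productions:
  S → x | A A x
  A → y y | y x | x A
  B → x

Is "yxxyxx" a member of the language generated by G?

S ⇒ AAx ⇒ yxAx ⇒ yxxAx ⇒ yxxyxx

yes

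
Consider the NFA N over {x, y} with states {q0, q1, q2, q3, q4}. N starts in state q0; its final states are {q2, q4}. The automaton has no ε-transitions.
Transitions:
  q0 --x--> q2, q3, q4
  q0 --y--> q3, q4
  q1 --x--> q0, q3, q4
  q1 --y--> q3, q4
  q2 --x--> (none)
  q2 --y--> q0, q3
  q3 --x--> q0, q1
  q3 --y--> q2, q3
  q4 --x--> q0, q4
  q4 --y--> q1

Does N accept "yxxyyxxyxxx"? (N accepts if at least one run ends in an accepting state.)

Start: {q0}
read y: {q3, q4}
read x: {q0, q1, q4}
read x: {q0, q2, q3, q4}
read y: {q0, q1, q2, q3, q4}
read y: {q0, q1, q2, q3, q4}
read x: {q0, q1, q2, q3, q4}
read x: {q0, q1, q2, q3, q4}
read y: {q0, q1, q2, q3, q4}
read x: {q0, q1, q2, q3, q4}
read x: {q0, q1, q2, q3, q4}
read x: {q0, q1, q2, q3, q4}
Reachable ∩ accepting = {q2, q4} — nonempty.

accepted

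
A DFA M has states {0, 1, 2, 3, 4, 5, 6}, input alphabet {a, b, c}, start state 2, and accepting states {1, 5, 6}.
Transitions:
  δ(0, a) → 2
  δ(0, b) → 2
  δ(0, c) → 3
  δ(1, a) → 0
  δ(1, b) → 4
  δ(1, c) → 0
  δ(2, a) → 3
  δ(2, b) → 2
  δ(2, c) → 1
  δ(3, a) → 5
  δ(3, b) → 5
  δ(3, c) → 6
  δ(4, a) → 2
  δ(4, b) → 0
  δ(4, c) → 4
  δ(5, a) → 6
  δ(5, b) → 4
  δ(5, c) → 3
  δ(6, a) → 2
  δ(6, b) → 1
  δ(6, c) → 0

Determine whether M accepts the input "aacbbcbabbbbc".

2 --a--> 3
3 --a--> 5
5 --c--> 3
3 --b--> 5
5 --b--> 4
4 --c--> 4
4 --b--> 0
0 --a--> 2
2 --b--> 2
2 --b--> 2
2 --b--> 2
2 --b--> 2
2 --c--> 1
End in state 1, which is an accepting state.

accepted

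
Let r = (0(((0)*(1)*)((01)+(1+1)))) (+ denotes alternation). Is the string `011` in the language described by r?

Split as 0·11: 0 matches 0 and (((0)*(1)*)((01)+(1+1))) matches 11.

yes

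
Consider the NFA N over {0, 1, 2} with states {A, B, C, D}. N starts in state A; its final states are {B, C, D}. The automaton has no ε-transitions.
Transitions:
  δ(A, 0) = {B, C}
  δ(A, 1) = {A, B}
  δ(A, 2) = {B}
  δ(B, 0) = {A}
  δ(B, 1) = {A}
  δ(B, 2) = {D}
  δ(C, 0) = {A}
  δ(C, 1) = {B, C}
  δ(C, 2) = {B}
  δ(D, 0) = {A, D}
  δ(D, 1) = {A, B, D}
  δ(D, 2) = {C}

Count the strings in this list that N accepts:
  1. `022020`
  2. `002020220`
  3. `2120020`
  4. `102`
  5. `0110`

4

`022020`: rejected
`002020220`: accepted
`2120020`: accepted
`102`: accepted
`0110`: accepted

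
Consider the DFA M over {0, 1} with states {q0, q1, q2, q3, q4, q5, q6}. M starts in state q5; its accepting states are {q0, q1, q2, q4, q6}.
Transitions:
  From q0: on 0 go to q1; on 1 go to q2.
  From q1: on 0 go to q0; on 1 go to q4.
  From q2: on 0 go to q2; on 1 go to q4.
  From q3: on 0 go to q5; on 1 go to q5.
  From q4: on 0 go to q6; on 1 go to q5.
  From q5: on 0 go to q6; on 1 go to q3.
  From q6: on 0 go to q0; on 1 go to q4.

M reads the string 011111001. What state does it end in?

q5 --0--> q6
q6 --1--> q4
q4 --1--> q5
q5 --1--> q3
q3 --1--> q5
q5 --1--> q3
q3 --0--> q5
q5 --0--> q6
q6 --1--> q4

q4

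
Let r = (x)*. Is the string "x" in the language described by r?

Split into 1 piece x; each matches x.

yes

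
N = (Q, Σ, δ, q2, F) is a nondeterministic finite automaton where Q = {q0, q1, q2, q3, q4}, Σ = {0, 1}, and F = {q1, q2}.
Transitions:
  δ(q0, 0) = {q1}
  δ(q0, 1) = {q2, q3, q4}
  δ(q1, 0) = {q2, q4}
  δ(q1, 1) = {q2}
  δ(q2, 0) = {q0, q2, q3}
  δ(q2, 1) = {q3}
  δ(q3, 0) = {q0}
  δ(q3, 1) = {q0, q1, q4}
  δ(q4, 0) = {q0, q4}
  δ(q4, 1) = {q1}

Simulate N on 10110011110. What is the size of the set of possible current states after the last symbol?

Start: {q2}
read 1: {q3}
read 0: {q0}
read 1: {q2, q3, q4}
read 1: {q0, q1, q3, q4}
read 0: {q0, q1, q2, q4}
read 0: {q0, q1, q2, q3, q4}
read 1: {q0, q1, q2, q3, q4}
read 1: {q0, q1, q2, q3, q4}
read 1: {q0, q1, q2, q3, q4}
read 1: {q0, q1, q2, q3, q4}
read 0: {q0, q1, q2, q3, q4}
Final reachable set {q0, q1, q2, q3, q4} has 5 states.

5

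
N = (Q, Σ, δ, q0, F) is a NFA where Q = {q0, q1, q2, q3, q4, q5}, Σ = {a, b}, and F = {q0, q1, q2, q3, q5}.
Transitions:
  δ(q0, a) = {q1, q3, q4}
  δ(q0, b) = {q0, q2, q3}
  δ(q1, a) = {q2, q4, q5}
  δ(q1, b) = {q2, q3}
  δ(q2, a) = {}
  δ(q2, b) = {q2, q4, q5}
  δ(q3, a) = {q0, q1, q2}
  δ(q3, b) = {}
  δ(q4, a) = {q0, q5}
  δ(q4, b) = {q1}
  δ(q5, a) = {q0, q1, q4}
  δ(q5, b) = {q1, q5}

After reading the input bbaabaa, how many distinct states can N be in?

Start: {q0}
read b: {q0, q2, q3}
read b: {q0, q2, q3, q4, q5}
read a: {q0, q1, q2, q3, q4, q5}
read a: {q0, q1, q2, q3, q4, q5}
read b: {q0, q1, q2, q3, q4, q5}
read a: {q0, q1, q2, q3, q4, q5}
read a: {q0, q1, q2, q3, q4, q5}
Final reachable set {q0, q1, q2, q3, q4, q5} has 6 states.

6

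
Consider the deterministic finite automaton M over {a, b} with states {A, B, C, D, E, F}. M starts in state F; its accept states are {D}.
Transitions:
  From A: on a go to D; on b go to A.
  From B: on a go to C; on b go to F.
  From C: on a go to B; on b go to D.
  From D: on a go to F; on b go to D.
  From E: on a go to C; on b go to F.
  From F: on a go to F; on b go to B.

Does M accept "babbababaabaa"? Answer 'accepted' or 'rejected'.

F --b--> B
B --a--> C
C --b--> D
D --b--> D
D --a--> F
F --b--> B
B --a--> C
C --b--> D
D --a--> F
F --a--> F
F --b--> B
B --a--> C
C --a--> B
End in state B, which is not an accepting state.

rejected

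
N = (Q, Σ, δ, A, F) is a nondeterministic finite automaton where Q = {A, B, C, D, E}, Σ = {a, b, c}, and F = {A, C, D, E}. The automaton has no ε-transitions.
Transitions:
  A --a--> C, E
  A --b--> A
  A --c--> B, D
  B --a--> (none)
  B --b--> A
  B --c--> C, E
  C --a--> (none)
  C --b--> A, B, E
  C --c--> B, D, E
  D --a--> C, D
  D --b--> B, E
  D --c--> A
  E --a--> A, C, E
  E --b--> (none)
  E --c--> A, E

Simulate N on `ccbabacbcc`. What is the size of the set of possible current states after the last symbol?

Start: {A}
read c: {B, D}
read c: {A, C, E}
read b: {A, B, E}
read a: {A, C, E}
read b: {A, B, E}
read a: {A, C, E}
read c: {A, B, D, E}
read b: {A, B, E}
read c: {A, B, C, D, E}
read c: {A, B, C, D, E}
Final reachable set {A, B, C, D, E} has 5 states.

5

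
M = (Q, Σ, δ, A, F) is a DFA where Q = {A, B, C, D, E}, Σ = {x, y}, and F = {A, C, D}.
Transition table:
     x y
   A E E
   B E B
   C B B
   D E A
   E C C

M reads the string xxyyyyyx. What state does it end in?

A --x--> E
E --x--> C
C --y--> B
B --y--> B
B --y--> B
B --y--> B
B --y--> B
B --x--> E

E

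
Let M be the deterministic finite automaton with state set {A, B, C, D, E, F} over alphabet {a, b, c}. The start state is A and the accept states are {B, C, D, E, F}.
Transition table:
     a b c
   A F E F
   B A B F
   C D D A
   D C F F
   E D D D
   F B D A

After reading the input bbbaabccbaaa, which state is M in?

C

A --b--> E
E --b--> D
D --b--> F
F --a--> B
B --a--> A
A --b--> E
E --c--> D
D --c--> F
F --b--> D
D --a--> C
C --a--> D
D --a--> C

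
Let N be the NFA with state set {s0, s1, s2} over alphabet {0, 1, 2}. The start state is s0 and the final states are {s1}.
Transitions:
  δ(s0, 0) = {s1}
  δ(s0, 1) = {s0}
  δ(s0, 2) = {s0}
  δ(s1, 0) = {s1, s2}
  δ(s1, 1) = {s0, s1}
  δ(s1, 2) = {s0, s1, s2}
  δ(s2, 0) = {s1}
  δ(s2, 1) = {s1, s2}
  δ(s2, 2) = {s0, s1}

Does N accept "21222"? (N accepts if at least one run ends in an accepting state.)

Start: {s0}
read 2: {s0}
read 1: {s0}
read 2: {s0}
read 2: {s0}
read 2: {s0}
Reachable ∩ accepting = {} — empty.

rejected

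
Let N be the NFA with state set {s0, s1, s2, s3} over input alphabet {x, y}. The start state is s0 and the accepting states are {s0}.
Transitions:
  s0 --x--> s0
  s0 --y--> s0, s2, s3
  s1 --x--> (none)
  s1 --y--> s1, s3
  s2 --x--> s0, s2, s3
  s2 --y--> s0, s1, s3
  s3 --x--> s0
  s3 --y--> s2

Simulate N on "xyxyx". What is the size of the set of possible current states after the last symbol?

3

Start: {s0}
read x: {s0}
read y: {s0, s2, s3}
read x: {s0, s2, s3}
read y: {s0, s1, s2, s3}
read x: {s0, s2, s3}
Final reachable set {s0, s2, s3} has 3 states.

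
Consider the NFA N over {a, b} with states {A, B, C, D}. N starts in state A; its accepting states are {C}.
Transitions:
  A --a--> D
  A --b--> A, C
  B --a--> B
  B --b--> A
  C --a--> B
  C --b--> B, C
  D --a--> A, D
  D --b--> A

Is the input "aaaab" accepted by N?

accepted

Start: {A}
read a: {D}
read a: {A, D}
read a: {A, D}
read a: {A, D}
read b: {A, C}
Reachable ∩ accepting = {C} — nonempty.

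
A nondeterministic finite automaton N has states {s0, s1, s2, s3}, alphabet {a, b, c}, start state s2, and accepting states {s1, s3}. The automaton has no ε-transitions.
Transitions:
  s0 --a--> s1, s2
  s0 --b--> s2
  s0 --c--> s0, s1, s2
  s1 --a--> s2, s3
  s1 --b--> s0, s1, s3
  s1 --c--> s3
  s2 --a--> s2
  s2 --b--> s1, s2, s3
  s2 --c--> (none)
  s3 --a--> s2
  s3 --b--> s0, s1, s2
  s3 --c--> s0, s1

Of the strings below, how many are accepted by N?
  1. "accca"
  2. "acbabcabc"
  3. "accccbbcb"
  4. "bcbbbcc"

"accca": rejected
"acbabcabc": rejected
"accccbbcb": rejected
"bcbbbcc": accepted

1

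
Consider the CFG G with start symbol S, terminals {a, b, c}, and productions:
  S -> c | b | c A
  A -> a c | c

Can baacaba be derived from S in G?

no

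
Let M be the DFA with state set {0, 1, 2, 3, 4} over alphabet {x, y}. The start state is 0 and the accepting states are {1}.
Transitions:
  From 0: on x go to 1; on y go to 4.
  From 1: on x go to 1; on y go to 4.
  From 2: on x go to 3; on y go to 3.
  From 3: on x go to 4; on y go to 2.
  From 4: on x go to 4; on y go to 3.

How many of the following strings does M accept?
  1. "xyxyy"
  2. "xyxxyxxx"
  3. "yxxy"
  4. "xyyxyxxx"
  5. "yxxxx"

"xyxyy": rejected
"xyxxyxxx": rejected
"yxxy": rejected
"xyyxyxxx": rejected
"yxxxx": rejected

0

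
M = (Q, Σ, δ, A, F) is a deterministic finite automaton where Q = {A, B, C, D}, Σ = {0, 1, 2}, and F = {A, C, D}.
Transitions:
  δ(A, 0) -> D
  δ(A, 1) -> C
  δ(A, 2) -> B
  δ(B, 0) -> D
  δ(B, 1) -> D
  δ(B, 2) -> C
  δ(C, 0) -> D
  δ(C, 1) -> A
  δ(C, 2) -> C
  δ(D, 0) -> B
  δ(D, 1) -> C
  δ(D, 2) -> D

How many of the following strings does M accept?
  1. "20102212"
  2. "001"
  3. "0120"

"20102212": accepted
"001": accepted
"0120": accepted

3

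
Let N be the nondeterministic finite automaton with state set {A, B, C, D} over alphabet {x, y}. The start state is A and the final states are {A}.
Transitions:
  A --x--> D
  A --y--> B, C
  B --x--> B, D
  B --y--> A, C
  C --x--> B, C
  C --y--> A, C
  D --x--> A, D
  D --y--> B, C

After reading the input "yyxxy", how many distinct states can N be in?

3

Start: {A}
read y: {B, C}
read y: {A, C}
read x: {B, C, D}
read x: {A, B, C, D}
read y: {A, B, C}
Final reachable set {A, B, C} has 3 states.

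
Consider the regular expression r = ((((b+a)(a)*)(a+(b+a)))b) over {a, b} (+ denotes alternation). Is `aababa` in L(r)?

No split of aababa into u·v has (((b+a)(a)*)(a+(b+a))) matching u and b matching v.

no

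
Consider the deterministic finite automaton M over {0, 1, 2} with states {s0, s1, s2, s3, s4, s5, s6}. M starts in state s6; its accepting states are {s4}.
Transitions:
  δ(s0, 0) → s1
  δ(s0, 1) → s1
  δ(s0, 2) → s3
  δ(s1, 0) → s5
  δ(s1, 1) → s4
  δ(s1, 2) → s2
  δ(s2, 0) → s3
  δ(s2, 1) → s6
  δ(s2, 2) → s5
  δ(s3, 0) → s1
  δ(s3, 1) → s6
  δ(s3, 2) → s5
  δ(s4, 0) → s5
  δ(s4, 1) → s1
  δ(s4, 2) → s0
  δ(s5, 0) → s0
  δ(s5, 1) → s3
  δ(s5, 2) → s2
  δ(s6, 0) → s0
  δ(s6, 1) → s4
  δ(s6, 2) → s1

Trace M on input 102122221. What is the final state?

s6 --1--> s4
s4 --0--> s5
s5 --2--> s2
s2 --1--> s6
s6 --2--> s1
s1 --2--> s2
s2 --2--> s5
s5 --2--> s2
s2 --1--> s6

s6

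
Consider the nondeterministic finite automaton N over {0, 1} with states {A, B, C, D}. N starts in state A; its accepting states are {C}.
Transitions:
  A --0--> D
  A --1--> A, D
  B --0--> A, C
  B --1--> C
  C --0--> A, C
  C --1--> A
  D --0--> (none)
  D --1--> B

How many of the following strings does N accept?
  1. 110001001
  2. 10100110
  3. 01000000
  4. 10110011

3

110001001: rejected
10100110: accepted
01000000: accepted
10110011: accepted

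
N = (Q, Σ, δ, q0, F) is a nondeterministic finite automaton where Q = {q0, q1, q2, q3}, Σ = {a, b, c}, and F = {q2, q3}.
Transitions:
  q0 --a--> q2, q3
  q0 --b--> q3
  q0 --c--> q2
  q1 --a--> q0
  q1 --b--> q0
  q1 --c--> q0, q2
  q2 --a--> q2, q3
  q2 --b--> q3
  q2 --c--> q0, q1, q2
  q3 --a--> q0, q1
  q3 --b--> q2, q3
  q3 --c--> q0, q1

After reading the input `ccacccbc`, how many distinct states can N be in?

Start: {q0}
read c: {q2}
read c: {q0, q1, q2}
read a: {q0, q2, q3}
read c: {q0, q1, q2}
read c: {q0, q1, q2}
read c: {q0, q1, q2}
read b: {q0, q3}
read c: {q0, q1, q2}
Final reachable set {q0, q1, q2} has 3 states.

3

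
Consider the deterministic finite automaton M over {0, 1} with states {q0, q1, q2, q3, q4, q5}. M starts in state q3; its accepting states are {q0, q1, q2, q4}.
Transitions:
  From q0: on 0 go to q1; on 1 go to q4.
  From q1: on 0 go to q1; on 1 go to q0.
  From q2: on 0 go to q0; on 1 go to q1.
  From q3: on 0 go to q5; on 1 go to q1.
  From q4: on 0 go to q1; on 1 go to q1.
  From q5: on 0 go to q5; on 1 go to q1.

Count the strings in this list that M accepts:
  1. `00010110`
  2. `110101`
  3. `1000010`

3

`00010110`: accepted
`110101`: accepted
`1000010`: accepted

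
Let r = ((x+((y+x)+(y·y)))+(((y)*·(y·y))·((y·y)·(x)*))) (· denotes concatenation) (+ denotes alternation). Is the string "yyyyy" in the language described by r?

yes

The right alternative (((y)*·(y·y))·((y·y)·(x)*)) matches yyyyy.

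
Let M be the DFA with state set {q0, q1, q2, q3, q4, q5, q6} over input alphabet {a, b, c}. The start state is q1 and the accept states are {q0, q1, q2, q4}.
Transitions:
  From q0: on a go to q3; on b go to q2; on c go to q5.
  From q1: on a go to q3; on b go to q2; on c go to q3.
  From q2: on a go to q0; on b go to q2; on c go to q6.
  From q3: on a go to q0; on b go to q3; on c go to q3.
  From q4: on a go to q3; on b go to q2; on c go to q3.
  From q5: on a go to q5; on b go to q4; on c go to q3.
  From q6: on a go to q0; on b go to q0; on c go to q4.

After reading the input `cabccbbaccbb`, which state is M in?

q3

q1 --c--> q3
q3 --a--> q0
q0 --b--> q2
q2 --c--> q6
q6 --c--> q4
q4 --b--> q2
q2 --b--> q2
q2 --a--> q0
q0 --c--> q5
q5 --c--> q3
q3 --b--> q3
q3 --b--> q3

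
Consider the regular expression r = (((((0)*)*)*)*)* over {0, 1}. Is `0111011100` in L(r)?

0111011100 cannot be split into zero or more pieces each matching ((((0)*)*)*)*.

no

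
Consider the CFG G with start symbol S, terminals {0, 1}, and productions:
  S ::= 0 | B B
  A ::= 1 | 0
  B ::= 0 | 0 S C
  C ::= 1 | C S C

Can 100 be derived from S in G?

no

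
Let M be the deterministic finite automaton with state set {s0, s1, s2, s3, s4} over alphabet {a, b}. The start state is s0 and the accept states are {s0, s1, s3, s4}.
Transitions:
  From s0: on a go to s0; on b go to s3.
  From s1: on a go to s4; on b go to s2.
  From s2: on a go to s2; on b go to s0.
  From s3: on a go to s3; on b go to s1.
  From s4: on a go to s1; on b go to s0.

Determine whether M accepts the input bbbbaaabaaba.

accepted

s0 --b--> s3
s3 --b--> s1
s1 --b--> s2
s2 --b--> s0
s0 --a--> s0
s0 --a--> s0
s0 --a--> s0
s0 --b--> s3
s3 --a--> s3
s3 --a--> s3
s3 --b--> s1
s1 --a--> s4
End in state s4, which is an accepting state.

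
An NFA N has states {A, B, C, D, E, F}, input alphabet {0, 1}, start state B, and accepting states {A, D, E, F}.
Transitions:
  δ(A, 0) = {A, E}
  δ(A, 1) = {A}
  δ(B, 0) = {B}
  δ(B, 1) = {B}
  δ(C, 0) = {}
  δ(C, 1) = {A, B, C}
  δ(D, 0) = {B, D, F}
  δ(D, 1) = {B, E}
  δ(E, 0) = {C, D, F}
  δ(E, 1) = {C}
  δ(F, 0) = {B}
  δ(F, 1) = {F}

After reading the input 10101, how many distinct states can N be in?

1

Start: {B}
read 1: {B}
read 0: {B}
read 1: {B}
read 0: {B}
read 1: {B}
Final reachable set {B} has 1 state.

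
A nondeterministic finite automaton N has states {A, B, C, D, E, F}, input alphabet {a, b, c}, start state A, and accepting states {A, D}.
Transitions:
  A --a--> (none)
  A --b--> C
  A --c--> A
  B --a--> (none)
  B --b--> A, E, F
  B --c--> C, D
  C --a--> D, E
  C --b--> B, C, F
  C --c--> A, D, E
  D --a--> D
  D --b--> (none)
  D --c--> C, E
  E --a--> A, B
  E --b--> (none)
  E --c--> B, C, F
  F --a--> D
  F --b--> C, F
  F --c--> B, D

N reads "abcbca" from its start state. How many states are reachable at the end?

Start: {A}
read a: {}
The reachable set is empty and stays empty for the remaining 5 symbols.
Final reachable set {} has 0 states.

0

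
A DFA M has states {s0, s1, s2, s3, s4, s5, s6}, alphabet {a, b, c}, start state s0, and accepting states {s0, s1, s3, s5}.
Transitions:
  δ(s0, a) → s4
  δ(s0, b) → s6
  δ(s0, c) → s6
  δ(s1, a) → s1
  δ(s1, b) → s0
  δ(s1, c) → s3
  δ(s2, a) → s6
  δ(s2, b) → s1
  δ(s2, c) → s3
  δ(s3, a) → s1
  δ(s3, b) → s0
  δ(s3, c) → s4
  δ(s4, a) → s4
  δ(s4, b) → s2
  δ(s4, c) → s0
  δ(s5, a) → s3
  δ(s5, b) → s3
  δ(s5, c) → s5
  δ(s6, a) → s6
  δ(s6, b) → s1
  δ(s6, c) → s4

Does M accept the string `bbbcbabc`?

s0 --b--> s6
s6 --b--> s1
s1 --b--> s0
s0 --c--> s6
s6 --b--> s1
s1 --a--> s1
s1 --b--> s0
s0 --c--> s6
End in state s6, which is not an accepting state.

rejected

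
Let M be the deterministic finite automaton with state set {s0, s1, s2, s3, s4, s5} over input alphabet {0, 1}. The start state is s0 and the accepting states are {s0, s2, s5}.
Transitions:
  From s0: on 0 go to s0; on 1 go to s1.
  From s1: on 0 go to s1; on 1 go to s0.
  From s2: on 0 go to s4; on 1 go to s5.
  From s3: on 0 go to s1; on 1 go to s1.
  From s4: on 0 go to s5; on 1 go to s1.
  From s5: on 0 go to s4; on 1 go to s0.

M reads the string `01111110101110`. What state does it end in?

s0 --0--> s0
s0 --1--> s1
s1 --1--> s0
s0 --1--> s1
s1 --1--> s0
s0 --1--> s1
s1 --1--> s0
s0 --0--> s0
s0 --1--> s1
s1 --0--> s1
s1 --1--> s0
s0 --1--> s1
s1 --1--> s0
s0 --0--> s0

s0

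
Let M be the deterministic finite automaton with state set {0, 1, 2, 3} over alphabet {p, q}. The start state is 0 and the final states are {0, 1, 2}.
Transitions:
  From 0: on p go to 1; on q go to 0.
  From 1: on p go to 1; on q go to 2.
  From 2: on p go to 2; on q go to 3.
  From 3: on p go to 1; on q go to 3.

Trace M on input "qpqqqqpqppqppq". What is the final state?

2

0 --q--> 0
0 --p--> 1
1 --q--> 2
2 --q--> 3
3 --q--> 3
3 --q--> 3
3 --p--> 1
1 --q--> 2
2 --p--> 2
2 --p--> 2
2 --q--> 3
3 --p--> 1
1 --p--> 1
1 --q--> 2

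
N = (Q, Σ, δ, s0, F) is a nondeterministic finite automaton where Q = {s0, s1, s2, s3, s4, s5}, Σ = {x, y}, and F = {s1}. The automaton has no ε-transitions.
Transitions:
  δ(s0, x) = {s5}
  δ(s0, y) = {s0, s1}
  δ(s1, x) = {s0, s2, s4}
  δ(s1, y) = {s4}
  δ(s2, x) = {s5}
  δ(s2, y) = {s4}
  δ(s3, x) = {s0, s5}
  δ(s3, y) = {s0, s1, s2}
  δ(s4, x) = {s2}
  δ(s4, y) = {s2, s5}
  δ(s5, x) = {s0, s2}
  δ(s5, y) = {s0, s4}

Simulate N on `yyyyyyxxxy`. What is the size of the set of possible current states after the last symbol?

3

Start: {s0}
read y: {s0, s1}
read y: {s0, s1, s4}
read y: {s0, s1, s2, s4, s5}
read y: {s0, s1, s2, s4, s5}
read y: {s0, s1, s2, s4, s5}
read y: {s0, s1, s2, s4, s5}
read x: {s0, s2, s4, s5}
read x: {s0, s2, s5}
read x: {s0, s2, s5}
read y: {s0, s1, s4}
Final reachable set {s0, s1, s4} has 3 states.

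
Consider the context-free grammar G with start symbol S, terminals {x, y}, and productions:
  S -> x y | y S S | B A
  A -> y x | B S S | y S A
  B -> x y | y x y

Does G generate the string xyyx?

yes

S ⇒ BA ⇒ xyA ⇒ xyyx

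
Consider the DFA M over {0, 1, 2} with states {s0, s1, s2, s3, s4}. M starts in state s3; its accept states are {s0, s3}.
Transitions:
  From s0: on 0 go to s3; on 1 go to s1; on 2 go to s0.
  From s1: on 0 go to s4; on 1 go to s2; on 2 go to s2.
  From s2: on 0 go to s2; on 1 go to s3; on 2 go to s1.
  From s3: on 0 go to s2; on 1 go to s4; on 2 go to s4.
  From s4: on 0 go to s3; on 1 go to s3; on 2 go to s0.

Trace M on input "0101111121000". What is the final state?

s2

s3 --0--> s2
s2 --1--> s3
s3 --0--> s2
s2 --1--> s3
s3 --1--> s4
s4 --1--> s3
s3 --1--> s4
s4 --1--> s3
s3 --2--> s4
s4 --1--> s3
s3 --0--> s2
s2 --0--> s2
s2 --0--> s2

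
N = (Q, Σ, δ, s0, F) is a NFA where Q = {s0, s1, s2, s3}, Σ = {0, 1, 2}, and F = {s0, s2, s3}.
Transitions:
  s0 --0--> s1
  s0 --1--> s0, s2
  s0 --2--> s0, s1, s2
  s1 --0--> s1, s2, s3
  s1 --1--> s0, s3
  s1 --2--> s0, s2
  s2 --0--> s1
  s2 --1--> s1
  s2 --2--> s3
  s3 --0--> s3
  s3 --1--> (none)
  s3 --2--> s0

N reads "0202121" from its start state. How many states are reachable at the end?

Start: {s0}
read 0: {s1}
read 2: {s0, s2}
read 0: {s1}
read 2: {s0, s2}
read 1: {s0, s1, s2}
read 2: {s0, s1, s2, s3}
read 1: {s0, s1, s2, s3}
Final reachable set {s0, s1, s2, s3} has 4 states.

4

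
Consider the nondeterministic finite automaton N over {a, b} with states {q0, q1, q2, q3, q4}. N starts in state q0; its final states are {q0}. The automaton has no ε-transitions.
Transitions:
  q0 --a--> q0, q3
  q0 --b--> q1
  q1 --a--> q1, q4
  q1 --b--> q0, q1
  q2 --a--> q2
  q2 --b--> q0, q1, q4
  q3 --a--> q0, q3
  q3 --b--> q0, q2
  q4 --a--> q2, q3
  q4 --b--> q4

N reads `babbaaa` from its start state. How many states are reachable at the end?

5

Start: {q0}
read b: {q1}
read a: {q1, q4}
read b: {q0, q1, q4}
read b: {q0, q1, q4}
read a: {q0, q1, q2, q3, q4}
read a: {q0, q1, q2, q3, q4}
read a: {q0, q1, q2, q3, q4}
Final reachable set {q0, q1, q2, q3, q4} has 5 states.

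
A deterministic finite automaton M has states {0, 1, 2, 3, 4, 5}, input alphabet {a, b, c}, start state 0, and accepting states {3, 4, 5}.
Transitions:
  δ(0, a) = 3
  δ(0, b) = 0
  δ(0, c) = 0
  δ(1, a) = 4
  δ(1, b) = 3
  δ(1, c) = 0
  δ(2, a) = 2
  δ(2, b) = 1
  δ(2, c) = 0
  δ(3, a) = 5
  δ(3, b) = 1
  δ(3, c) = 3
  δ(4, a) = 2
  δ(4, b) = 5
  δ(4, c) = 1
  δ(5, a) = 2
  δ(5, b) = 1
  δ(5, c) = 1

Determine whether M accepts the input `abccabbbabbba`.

accepted

0 --a--> 3
3 --b--> 1
1 --c--> 0
0 --c--> 0
0 --a--> 3
3 --b--> 1
1 --b--> 3
3 --b--> 1
1 --a--> 4
4 --b--> 5
5 --b--> 1
1 --b--> 3
3 --a--> 5
End in state 5, which is an accepting state.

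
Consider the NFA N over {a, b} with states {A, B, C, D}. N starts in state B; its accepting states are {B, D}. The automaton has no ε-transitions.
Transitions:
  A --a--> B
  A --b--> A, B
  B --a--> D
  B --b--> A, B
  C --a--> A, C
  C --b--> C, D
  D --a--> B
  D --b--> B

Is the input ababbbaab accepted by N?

Start: {B}
read a: {D}
read b: {B}
read a: {D}
read b: {B}
read b: {A, B}
read b: {A, B}
read a: {B, D}
read a: {B, D}
read b: {A, B}
Reachable ∩ accepting = {B} — nonempty.

accepted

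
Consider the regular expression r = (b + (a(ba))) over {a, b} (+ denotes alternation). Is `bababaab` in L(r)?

Neither b nor (a(ba)) matches bababaab.

no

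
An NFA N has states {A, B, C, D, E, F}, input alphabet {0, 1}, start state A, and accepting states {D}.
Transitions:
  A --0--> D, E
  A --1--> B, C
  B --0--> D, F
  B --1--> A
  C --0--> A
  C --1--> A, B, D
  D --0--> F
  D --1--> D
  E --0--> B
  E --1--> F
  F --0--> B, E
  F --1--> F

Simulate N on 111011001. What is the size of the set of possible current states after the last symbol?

Start: {A}
read 1: {B, C}
read 1: {A, B, D}
read 1: {A, B, C, D}
read 0: {A, D, E, F}
read 1: {B, C, D, F}
read 1: {A, B, D, F}
read 0: {B, D, E, F}
read 0: {B, D, E, F}
read 1: {A, D, F}
Final reachable set {A, D, F} has 3 states.

3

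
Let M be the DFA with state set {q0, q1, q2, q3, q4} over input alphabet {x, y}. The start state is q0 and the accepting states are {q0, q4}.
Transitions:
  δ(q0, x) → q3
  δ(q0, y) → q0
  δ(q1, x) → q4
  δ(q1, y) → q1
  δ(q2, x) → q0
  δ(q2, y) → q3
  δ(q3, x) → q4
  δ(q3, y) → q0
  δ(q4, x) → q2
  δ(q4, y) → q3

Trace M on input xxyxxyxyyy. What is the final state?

q0 --x--> q3
q3 --x--> q4
q4 --y--> q3
q3 --x--> q4
q4 --x--> q2
q2 --y--> q3
q3 --x--> q4
q4 --y--> q3
q3 --y--> q0
q0 --y--> q0

q0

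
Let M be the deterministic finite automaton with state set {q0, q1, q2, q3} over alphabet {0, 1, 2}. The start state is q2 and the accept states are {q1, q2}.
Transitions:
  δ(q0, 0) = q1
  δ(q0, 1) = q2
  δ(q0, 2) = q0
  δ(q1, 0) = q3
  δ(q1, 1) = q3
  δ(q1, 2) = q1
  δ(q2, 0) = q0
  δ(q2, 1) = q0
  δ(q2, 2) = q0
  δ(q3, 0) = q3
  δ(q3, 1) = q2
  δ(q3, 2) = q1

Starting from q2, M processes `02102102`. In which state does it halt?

q0

q2 --0--> q0
q0 --2--> q0
q0 --1--> q2
q2 --0--> q0
q0 --2--> q0
q0 --1--> q2
q2 --0--> q0
q0 --2--> q0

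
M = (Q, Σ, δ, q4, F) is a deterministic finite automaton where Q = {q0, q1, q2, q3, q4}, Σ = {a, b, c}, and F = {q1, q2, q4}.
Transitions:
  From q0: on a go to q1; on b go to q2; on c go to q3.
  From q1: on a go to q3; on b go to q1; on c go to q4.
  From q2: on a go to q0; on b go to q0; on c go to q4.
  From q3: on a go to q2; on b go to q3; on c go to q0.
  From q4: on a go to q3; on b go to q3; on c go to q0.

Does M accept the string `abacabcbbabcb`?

q4 --a--> q3
q3 --b--> q3
q3 --a--> q2
q2 --c--> q4
q4 --a--> q3
q3 --b--> q3
q3 --c--> q0
q0 --b--> q2
q2 --b--> q0
q0 --a--> q1
q1 --b--> q1
q1 --c--> q4
q4 --b--> q3
End in state q3, which is not an accepting state.

rejected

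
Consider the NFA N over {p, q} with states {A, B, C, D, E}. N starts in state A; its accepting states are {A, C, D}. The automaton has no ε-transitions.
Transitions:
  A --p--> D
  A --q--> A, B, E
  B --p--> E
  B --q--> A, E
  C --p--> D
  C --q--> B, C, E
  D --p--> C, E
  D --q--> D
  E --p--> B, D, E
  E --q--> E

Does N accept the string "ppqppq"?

Start: {A}
read p: {D}
read p: {C, E}
read q: {B, C, E}
read p: {B, D, E}
read p: {B, C, D, E}
read q: {A, B, C, D, E}
Reachable ∩ accepting = {A, C, D} — nonempty.

accepted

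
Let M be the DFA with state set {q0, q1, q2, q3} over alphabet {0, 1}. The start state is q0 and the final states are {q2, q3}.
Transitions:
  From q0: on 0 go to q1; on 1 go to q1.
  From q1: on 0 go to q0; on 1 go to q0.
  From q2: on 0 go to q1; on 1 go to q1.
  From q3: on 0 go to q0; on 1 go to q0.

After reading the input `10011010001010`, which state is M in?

q0

q0 --1--> q1
q1 --0--> q0
q0 --0--> q1
q1 --1--> q0
q0 --1--> q1
q1 --0--> q0
q0 --1--> q1
q1 --0--> q0
q0 --0--> q1
q1 --0--> q0
q0 --1--> q1
q1 --0--> q0
q0 --1--> q1
q1 --0--> q0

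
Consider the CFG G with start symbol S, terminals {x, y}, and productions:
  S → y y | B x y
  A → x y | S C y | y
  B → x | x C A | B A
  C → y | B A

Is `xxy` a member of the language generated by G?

S ⇒ Bxy ⇒ xxy

yes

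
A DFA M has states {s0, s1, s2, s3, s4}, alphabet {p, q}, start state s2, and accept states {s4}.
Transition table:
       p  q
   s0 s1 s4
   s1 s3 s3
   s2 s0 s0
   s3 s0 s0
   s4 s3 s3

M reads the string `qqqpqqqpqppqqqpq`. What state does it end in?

s2 --q--> s0
s0 --q--> s4
s4 --q--> s3
s3 --p--> s0
s0 --q--> s4
s4 --q--> s3
s3 --q--> s0
s0 --p--> s1
s1 --q--> s3
s3 --p--> s0
s0 --p--> s1
s1 --q--> s3
s3 --q--> s0
s0 --q--> s4
s4 --p--> s3
s3 --q--> s0

s0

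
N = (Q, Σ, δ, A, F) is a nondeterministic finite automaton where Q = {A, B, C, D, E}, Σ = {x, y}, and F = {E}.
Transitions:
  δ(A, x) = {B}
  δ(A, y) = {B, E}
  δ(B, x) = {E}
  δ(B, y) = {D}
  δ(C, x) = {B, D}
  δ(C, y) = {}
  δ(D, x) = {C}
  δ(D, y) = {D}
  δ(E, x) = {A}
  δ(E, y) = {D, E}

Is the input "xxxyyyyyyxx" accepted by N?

rejected

Start: {A}
read x: {B}
read x: {E}
read x: {A}
read y: {B, E}
read y: {D, E}
read y: {D, E}
read y: {D, E}
read y: {D, E}
read y: {D, E}
read x: {A, C}
read x: {B, D}
Reachable ∩ accepting = {} — empty.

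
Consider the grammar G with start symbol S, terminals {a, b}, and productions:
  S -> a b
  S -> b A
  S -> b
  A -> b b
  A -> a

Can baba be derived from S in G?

no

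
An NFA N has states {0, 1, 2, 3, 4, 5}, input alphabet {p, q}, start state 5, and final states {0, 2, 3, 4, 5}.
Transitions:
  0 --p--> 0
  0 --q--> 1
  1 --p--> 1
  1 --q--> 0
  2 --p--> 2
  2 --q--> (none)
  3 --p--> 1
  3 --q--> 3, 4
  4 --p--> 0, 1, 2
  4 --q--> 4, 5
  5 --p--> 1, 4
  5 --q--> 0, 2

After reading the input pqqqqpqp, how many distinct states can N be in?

4

Start: {5}
read p: {1, 4}
read q: {0, 4, 5}
read q: {0, 1, 2, 4, 5}
read q: {0, 1, 2, 4, 5}
read q: {0, 1, 2, 4, 5}
read p: {0, 1, 2, 4}
read q: {0, 1, 4, 5}
read p: {0, 1, 2, 4}
Final reachable set {0, 1, 2, 4} has 4 states.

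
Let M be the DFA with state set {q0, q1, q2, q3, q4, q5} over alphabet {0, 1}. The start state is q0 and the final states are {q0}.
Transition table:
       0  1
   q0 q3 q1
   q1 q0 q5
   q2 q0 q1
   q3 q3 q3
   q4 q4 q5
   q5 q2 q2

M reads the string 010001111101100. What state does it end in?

q0 --0--> q3
q3 --1--> q3
q3 --0--> q3
q3 --0--> q3
q3 --0--> q3
q3 --1--> q3
q3 --1--> q3
q3 --1--> q3
q3 --1--> q3
q3 --1--> q3
q3 --0--> q3
q3 --1--> q3
q3 --1--> q3
q3 --0--> q3
q3 --0--> q3

q3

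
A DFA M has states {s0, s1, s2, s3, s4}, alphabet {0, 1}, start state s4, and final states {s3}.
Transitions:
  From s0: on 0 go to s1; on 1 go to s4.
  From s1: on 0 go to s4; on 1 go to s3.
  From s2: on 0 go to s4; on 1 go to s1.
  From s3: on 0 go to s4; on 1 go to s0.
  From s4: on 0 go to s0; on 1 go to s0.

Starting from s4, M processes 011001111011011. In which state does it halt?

s4 --0--> s0
s0 --1--> s4
s4 --1--> s0
s0 --0--> s1
s1 --0--> s4
s4 --1--> s0
s0 --1--> s4
s4 --1--> s0
s0 --1--> s4
s4 --0--> s0
s0 --1--> s4
s4 --1--> s0
s0 --0--> s1
s1 --1--> s3
s3 --1--> s0

s0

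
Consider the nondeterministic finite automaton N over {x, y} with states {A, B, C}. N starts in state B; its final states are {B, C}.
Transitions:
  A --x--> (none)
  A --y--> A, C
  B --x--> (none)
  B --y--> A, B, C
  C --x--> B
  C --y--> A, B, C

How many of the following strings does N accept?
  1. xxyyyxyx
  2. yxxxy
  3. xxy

xxyyyxyx: rejected
yxxxy: rejected
xxy: rejected

0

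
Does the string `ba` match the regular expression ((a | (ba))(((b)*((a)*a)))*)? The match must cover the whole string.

Split as ba·ε: (a|(ba)) matches ba and (((b)*((a)*a)))* matches ε.

yes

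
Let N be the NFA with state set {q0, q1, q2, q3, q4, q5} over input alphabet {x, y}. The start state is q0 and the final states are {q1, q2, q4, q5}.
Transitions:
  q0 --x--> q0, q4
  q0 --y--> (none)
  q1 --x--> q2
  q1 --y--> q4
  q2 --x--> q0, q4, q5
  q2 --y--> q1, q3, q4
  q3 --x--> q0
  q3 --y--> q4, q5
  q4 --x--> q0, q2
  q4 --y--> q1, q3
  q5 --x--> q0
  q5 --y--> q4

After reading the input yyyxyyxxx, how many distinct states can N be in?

0

Start: {q0}
read y: {}
The reachable set is empty and stays empty for the remaining 8 symbols.
Final reachable set {} has 0 states.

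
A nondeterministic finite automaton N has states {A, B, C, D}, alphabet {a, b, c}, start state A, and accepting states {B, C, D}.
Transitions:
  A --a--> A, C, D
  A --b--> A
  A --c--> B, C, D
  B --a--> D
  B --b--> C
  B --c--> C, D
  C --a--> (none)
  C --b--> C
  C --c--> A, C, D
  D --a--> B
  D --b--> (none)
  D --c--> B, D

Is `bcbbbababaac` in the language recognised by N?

rejected

Start: {A}
read b: {A}
read c: {B, C, D}
read b: {C}
read b: {C}
read b: {C}
read a: {}
The reachable set is empty and stays empty for the remaining 6 symbols.
Reachable ∩ accepting = {} — empty.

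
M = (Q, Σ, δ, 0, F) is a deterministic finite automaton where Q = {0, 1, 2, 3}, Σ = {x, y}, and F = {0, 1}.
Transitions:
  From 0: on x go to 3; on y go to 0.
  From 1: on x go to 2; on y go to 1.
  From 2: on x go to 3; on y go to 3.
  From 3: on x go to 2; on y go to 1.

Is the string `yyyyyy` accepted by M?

accepted

0 --y--> 0
0 --y--> 0
0 --y--> 0
0 --y--> 0
0 --y--> 0
0 --y--> 0
End in state 0, which is an accepting state.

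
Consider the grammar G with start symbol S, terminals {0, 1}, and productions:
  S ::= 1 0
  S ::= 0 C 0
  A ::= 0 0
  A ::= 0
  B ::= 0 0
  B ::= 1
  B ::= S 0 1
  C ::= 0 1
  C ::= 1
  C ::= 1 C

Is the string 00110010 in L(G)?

no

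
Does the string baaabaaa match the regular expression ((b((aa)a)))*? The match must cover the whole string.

yes

Split into 2 pieces baaa · baaa; each matches (b((aa)a)).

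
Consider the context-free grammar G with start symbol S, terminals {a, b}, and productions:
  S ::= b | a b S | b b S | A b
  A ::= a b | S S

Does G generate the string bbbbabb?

yes

S ⇒ bbS ⇒ bbbbS ⇒ bbbbAb ⇒ bbbbabb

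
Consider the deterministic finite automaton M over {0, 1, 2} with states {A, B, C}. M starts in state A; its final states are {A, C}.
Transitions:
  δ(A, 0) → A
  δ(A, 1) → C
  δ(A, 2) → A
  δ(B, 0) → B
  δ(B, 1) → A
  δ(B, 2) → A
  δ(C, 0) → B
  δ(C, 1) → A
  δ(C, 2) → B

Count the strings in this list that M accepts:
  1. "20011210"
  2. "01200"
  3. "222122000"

"20011210": rejected
"01200": rejected
"222122000": accepted

1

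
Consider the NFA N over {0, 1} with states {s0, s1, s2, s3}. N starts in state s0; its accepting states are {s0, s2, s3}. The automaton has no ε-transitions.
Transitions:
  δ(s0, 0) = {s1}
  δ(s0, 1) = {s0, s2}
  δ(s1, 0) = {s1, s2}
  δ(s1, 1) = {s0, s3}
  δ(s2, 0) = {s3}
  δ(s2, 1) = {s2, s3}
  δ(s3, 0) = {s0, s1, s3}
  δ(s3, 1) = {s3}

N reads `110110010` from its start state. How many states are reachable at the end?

Start: {s0}
read 1: {s0, s2}
read 1: {s0, s2, s3}
read 0: {s0, s1, s3}
read 1: {s0, s2, s3}
read 1: {s0, s2, s3}
read 0: {s0, s1, s3}
read 0: {s0, s1, s2, s3}
read 1: {s0, s2, s3}
read 0: {s0, s1, s3}
Final reachable set {s0, s1, s3} has 3 states.

3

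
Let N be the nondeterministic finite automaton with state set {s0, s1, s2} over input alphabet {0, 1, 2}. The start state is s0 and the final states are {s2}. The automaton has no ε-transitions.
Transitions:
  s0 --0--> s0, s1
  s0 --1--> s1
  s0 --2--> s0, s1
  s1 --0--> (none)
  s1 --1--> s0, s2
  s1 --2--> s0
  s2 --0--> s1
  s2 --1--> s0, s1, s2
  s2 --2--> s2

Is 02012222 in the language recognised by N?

accepted

Start: {s0}
read 0: {s0, s1}
read 2: {s0, s1}
read 0: {s0, s1}
read 1: {s0, s1, s2}
read 2: {s0, s1, s2}
read 2: {s0, s1, s2}
read 2: {s0, s1, s2}
read 2: {s0, s1, s2}
Reachable ∩ accepting = {s2} — nonempty.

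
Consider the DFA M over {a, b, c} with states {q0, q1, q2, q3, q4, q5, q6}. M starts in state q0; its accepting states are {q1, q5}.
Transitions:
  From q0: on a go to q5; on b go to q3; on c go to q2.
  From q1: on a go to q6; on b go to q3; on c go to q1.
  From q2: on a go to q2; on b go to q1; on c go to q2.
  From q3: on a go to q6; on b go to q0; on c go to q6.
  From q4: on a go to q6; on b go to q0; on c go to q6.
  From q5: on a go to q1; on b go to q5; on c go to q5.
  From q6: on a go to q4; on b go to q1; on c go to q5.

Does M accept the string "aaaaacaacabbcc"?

rejected

q0 --a--> q5
q5 --a--> q1
q1 --a--> q6
q6 --a--> q4
q4 --a--> q6
q6 --c--> q5
q5 --a--> q1
q1 --a--> q6
q6 --c--> q5
q5 --a--> q1
q1 --b--> q3
q3 --b--> q0
q0 --c--> q2
q2 --c--> q2
End in state q2, which is not an accepting state.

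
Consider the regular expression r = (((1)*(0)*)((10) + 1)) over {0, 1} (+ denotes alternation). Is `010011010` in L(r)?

No split of 010011010 into u·v has ((1)*(0)*) matching u and ((10)+1) matching v.

no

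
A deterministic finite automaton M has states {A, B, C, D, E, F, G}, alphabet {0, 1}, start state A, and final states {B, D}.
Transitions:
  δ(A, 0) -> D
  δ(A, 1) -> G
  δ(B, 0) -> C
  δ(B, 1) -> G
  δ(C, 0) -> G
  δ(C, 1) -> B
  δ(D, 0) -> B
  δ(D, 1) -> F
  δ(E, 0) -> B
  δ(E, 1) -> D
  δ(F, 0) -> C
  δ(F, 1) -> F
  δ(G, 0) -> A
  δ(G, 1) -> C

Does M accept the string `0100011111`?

A --0--> D
D --1--> F
F --0--> C
C --0--> G
G --0--> A
A --1--> G
G --1--> C
C --1--> B
B --1--> G
G --1--> C
End in state C, which is not an accepting state.

rejected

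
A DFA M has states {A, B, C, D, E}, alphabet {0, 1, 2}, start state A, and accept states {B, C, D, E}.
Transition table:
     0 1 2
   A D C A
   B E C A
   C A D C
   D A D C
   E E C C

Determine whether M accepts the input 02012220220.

A --0--> D
D --2--> C
C --0--> A
A --1--> C
C --2--> C
C --2--> C
C --2--> C
C --0--> A
A --2--> A
A --2--> A
A --0--> D
End in state D, which is an accepting state.

accepted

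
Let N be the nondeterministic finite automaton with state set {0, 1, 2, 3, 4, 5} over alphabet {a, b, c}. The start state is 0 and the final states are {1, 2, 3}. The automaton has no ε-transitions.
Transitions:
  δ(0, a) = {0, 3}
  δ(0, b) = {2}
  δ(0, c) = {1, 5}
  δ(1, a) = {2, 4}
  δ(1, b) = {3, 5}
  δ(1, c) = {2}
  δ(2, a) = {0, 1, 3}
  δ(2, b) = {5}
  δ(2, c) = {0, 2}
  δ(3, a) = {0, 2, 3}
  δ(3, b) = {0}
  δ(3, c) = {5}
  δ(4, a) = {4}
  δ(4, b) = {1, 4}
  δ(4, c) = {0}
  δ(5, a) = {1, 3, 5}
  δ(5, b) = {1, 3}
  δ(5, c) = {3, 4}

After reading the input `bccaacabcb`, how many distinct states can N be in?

6

Start: {0}
read b: {2}
read c: {0, 2}
read c: {0, 1, 2, 5}
read a: {0, 1, 2, 3, 4, 5}
read a: {0, 1, 2, 3, 4, 5}
read c: {0, 1, 2, 3, 4, 5}
read a: {0, 1, 2, 3, 4, 5}
read b: {0, 1, 2, 3, 4, 5}
read c: {0, 1, 2, 3, 4, 5}
read b: {0, 1, 2, 3, 4, 5}
Final reachable set {0, 1, 2, 3, 4, 5} has 6 states.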